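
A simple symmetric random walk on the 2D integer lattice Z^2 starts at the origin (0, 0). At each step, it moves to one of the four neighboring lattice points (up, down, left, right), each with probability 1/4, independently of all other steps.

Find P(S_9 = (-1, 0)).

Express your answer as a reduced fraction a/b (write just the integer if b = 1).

Answer: 3969/65536

Derivation:
Let h be the number of horizontal steps (so 9-h are vertical). To end at (-1,0) need (h-1)/2 right-steps and ((9-h)+0)/2 up-steps.
Sum over h with 1 ≤ h ≤ 9, h ≡ 1 (mod 2), 9-h ≡ 0 (mod 2):
h=1: C(9,1)·C(1,0)·C(8,4) = 9·1·70 = 630
h=3: C(9,3)·C(3,1)·C(6,3) = 84·3·20 = 5040
h=5: C(9,5)·C(5,2)·C(4,2) = 126·10·6 = 7560
h=7: C(9,7)·C(7,3)·C(2,1) = 36·35·2 = 2520
h=9: C(9,9)·C(9,4)·C(0,0) = 1·126·1 = 126
Total favorable: 15876
Total paths: 4^9 = 262144
P = 15876/262144 = 3969/65536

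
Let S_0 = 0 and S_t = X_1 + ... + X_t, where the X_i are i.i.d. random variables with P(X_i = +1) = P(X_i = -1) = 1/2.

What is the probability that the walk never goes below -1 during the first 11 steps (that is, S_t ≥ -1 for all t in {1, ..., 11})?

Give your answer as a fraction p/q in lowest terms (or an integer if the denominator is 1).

Answer: 231/512

Derivation:
Let f(t,s) = #length-t paths at position s with S_1..S_t all ≥ -1.
f(t,s) = f(t-1,s-1) + f(t-1,s+1) for s ≥ -1; f(t,s) = 0 for s < -1.
t=0: f(0,0)=1
t=1: f(1,-1)=1 f(1,1)=1
t=2: f(2,0)=2 f(2,2)=1
t=3: f(3,-1)=2 f(3,1)=3 f(3,3)=1
t=4: f(4,0)=5 f(4,2)=4 f(4,4)=1
t=5: f(5,-1)=5 f(5,1)=9 f(5,3)=5 f(5,5)=1
t=6: f(6,0)=14 f(6,2)=14 f(6,4)=6 f(6,6)=1
t=7: f(7,-1)=14 f(7,1)=28 f(7,3)=20 f(7,5)=7 f(7,7)=1
t=8: f(8,0)=42 f(8,2)=48 f(8,4)=27 f(8,6)=8 f(8,8)=1
t=9: f(9,-1)=42 f(9,1)=90 f(9,3)=75 f(9,5)=35 f(9,7)=9 f(9,9)=1
t=10: f(10,0)=132 f(10,2)=165 f(10,4)=110 f(10,6)=44 f(10,8)=10 f(10,10)=1
t=11: f(11,-1)=132 f(11,1)=297 f(11,3)=275 f(11,5)=154 f(11,7)=54 f(11,9)=11 f(11,11)=1
Σ_s f(11,s) = 924
P = 924/2048 = 231/512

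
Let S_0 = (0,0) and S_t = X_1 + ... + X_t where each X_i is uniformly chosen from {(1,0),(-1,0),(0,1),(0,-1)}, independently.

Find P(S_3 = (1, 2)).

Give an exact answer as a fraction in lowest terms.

Answer: 3/64

Derivation:
Let h be the number of horizontal steps (so 3-h are vertical). To end at (1,2) need (h+1)/2 right-steps and ((3-h)+2)/2 up-steps.
Sum over h with 1 ≤ h ≤ 1, h ≡ 1 (mod 2), 3-h ≡ 0 (mod 2):
h=1: C(3,1)·C(1,1)·C(2,2) = 3·1·1 = 3
Total favorable: 3
Total paths: 4^3 = 64
P = 3/64 = 3/64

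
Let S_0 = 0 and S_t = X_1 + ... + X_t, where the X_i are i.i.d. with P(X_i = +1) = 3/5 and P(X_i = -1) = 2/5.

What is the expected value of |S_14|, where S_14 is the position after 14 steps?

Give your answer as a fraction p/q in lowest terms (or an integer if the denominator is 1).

S_14 takes values m ≡ 0 (mod 2) with |m| ≤ 14; P(S_14=m) = C(14,(14+m)/2) · (3/5)^((14+m)/2) · (2/5)^((14-m)/2).
Distribution: P(S=-14)=16384/6103515625, P(S=-12)=344064/6103515625, P(S=-10)=3354624/6103515625, P(S=-8)=20127744/6103515625, P(S=-6)=83026944/6103515625, P(S=-4)=249080832/6103515625, P(S=-2)=560431872/6103515625, P(S=0)=960740352/6103515625, P(S=2)=1260971712/6103515625, P(S=4)=1260971712/6103515625, P(S=6)=945728784/6103515625, P(S=8)=515852064/6103515625, P(S=10)=193444524/6103515625, P(S=12)=44641044/6103515625, P(S=14)=4782969/6103515625
E[|S_14|] = Σ_m |m|·P(S_14=m) = 22718393894/6103515625

Answer: 22718393894/6103515625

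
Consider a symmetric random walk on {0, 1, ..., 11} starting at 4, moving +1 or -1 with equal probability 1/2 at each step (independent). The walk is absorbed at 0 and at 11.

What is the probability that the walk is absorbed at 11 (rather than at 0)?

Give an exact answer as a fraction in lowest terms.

Symmetric walk (p = 1/2): the harmonic-function argument gives P(hit 11 before 0 | start at 4) = a/N.
P = 4/11 = 4/11

Answer: 4/11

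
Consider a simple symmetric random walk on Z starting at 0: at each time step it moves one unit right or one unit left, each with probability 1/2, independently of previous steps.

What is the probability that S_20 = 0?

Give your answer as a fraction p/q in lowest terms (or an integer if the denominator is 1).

To return to 0 after 20 steps: need exactly 10 steps of +1 and 10 of -1.
Favorable paths: C(20,10) = 184756
Total paths: 2^20 = 1048576
P = 184756/1048576 = 46189/262144

Answer: 46189/262144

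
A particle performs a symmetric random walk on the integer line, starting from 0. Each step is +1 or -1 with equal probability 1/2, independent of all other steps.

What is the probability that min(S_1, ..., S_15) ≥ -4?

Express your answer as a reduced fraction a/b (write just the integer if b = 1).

Answer: 25883/32768

Derivation:
Let f(t,s) = #length-t paths at position s with S_1..S_t all ≥ -4.
f(t,s) = f(t-1,s-1) + f(t-1,s+1) for s ≥ -4; f(t,s) = 0 for s < -4.
t=0: f(0,0)=1
t=1: f(1,-1)=1 f(1,1)=1
t=2: f(2,-2)=1 f(2,0)=2 f(2,2)=1
t=3: f(3,-3)=1 f(3,-1)=3 f(3,1)=3 f(3,3)=1
t=4: f(4,-4)=1 f(4,-2)=4 f(4,0)=6 f(4,2)=4 f(4,4)=1
t=5: f(5,-3)=5 f(5,-1)=10 f(5,1)=10 f(5,3)=5 f(5,5)=1
t=6: f(6,-4)=5 f(6,-2)=15 f(6,0)=20 f(6,2)=15 f(6,4)=6 f(6,6)=1
t=7: f(7,-3)=20 f(7,-1)=35 f(7,1)=35 f(7,3)=21 f(7,5)=7 f(7,7)=1
t=8: f(8,-4)=20 f(8,-2)=55 f(8,0)=70 f(8,2)=56 f(8,4)=28 f(8,6)=8 f(8,8)=1
t=9: f(9,-3)=75 f(9,-1)=125 f(9,1)=126 f(9,3)=84 f(9,5)=36 f(9,7)=9 f(9,9)=1
t=10: f(10,-4)=75 f(10,-2)=200 f(10,0)=251 f(10,2)=210 f(10,4)=120 f(10,6)=45 f(10,8)=10 f(10,10)=1
t=11: f(11,-3)=275 f(11,-1)=451 f(11,1)=461 f(11,3)=330 f(11,5)=165 f(11,7)=55 f(11,9)=11 f(11,11)=1
t=12: f(12,-4)=275 f(12,-2)=726 f(12,0)=912 f(12,2)=791 f(12,4)=495 f(12,6)=220 f(12,8)=66 f(12,10)=12 f(12,12)=1
t=13: f(13,-3)=1001 f(13,-1)=1638 f(13,1)=1703 f(13,3)=1286 f(13,5)=715 f(13,7)=286 f(13,9)=78 f(13,11)=13 f(13,13)=1
t=14: f(14,-4)=1001 f(14,-2)=2639 f(14,0)=3341 f(14,2)=2989 f(14,4)=2001 f(14,6)=1001 f(14,8)=364 f(14,10)=91 f(14,12)=14 f(14,14)=1
t=15: f(15,-3)=3640 f(15,-1)=5980 f(15,1)=6330 f(15,3)=4990 f(15,5)=3002 f(15,7)=1365 f(15,9)=455 f(15,11)=105 f(15,13)=15 f(15,15)=1
Σ_s f(15,s) = 25883
P = 25883/32768 = 25883/32768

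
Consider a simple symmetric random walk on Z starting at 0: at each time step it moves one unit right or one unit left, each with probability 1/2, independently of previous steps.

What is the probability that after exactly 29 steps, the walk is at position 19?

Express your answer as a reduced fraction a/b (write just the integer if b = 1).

Answer: 118755/536870912

Derivation:
To reach position 19 after 29 steps: need 24 steps of +1 and 5 of -1.
Favorable paths: C(29,24) = 118755
Total paths: 2^29 = 536870912
P = 118755/536870912 = 118755/536870912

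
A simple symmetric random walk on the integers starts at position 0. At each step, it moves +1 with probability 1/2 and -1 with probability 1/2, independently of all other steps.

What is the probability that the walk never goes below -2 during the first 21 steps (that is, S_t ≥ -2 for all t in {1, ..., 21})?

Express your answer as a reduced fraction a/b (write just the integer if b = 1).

Answer: 499681/1048576

Derivation:
Let f(t,s) = #length-t paths at position s with S_1..S_t all ≥ -2.
f(t,s) = f(t-1,s-1) + f(t-1,s+1) for s ≥ -2; f(t,s) = 0 for s < -2.
t=0: f(0,0)=1
t=1: f(1,-1)=1 f(1,1)=1
t=2: f(2,-2)=1 f(2,0)=2 f(2,2)=1
t=3: f(3,-1)=3 f(3,1)=3 f(3,3)=1
t=4: f(4,-2)=3 f(4,0)=6 f(4,2)=4 f(4,4)=1
t=5: f(5,-1)=9 f(5,1)=10 f(5,3)=5 f(5,5)=1
t=6: f(6,-2)=9 f(6,0)=19 f(6,2)=15 f(6,4)=6 f(6,6)=1
t=7: f(7,-1)=28 f(7,1)=34 f(7,3)=21 f(7,5)=7 f(7,7)=1
t=8: f(8,-2)=28 f(8,0)=62 f(8,2)=55 f(8,4)=28 f(8,6)=8 f(8,8)=1
t=9: f(9,-1)=90 f(9,1)=117 f(9,3)=83 f(9,5)=36 f(9,7)=9 f(9,9)=1
t=10: f(10,-2)=90 f(10,0)=207 f(10,2)=200 f(10,4)=119 f(10,6)=45 f(10,8)=10 f(10,10)=1
t=11: f(11,-1)=297 f(11,1)=407 f(11,3)=319 f(11,5)=164 f(11,7)=55 f(11,9)=11 f(11,11)=1
t=12: f(12,-2)=297 f(12,0)=704 f(12,2)=726 f(12,4)=483 f(12,6)=219 f(12,8)=66 f(12,10)=12 f(12,12)=1
t=13: f(13,-1)=1001 f(13,1)=1430 f(13,3)=1209 f(13,5)=702 f(13,7)=285 f(13,9)=78 f(13,11)=13 f(13,13)=1
t=14: f(14,-2)=1001 f(14,0)=2431 f(14,2)=2639 f(14,4)=1911 f(14,6)=987 f(14,8)=363 f(14,10)=91 f(14,12)=14 f(14,14)=1
t=15: f(15,-1)=3432 f(15,1)=5070 f(15,3)=4550 f(15,5)=2898 f(15,7)=1350 f(15,9)=454 f(15,11)=105 f(15,13)=15 f(15,15)=1
t=16: f(16,-2)=3432 f(16,0)=8502 f(16,2)=9620 f(16,4)=7448 f(16,6)=4248 f(16,8)=1804 f(16,10)=559 f(16,12)=120 f(16,14)=16 f(16,16)=1
t=17: f(17,-1)=11934 f(17,1)=18122 f(17,3)=17068 f(17,5)=11696 f(17,7)=6052 f(17,9)=2363 f(17,11)=679 f(17,13)=136 f(17,15)=17 f(17,17)=1
t=18: f(18,-2)=11934 f(18,0)=30056 f(18,2)=35190 f(18,4)=28764 f(18,6)=17748 f(18,8)=8415 f(18,10)=3042 f(18,12)=815 f(18,14)=153 f(18,16)=18 f(18,18)=1
t=19: f(19,-1)=41990 f(19,1)=65246 f(19,3)=63954 f(19,5)=46512 f(19,7)=26163 f(19,9)=11457 f(19,11)=3857 f(19,13)=968 f(19,15)=171 f(19,17)=19 f(19,19)=1
t=20: f(20,-2)=41990 f(20,0)=107236 f(20,2)=129200 f(20,4)=110466 f(20,6)=72675 f(20,8)=37620 f(20,10)=15314 f(20,12)=4825 f(20,14)=1139 f(20,16)=190 f(20,18)=20 f(20,20)=1
t=21: f(21,-1)=149226 f(21,1)=236436 f(21,3)=239666 f(21,5)=183141 f(21,7)=110295 f(21,9)=52934 f(21,11)=20139 f(21,13)=5964 f(21,15)=1329 f(21,17)=210 f(21,19)=21 f(21,21)=1
Σ_s f(21,s) = 999362
P = 999362/2097152 = 499681/1048576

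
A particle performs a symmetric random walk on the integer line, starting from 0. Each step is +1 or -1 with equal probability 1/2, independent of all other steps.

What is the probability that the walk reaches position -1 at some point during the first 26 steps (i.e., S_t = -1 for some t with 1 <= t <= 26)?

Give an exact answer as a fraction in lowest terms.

Count via complement. Let g(t,s) = #length-t paths at position s with S_1..S_t all ≠ -1.
g(t,s) = g(t-1,s-1) + g(t-1,s+1) for s ≠ -1; g(t,-1) = 0.
t=0: g(0,0)=1
t=1: g(1,1)=1
t=2: g(2,0)=1 g(2,2)=1
t=3: g(3,1)=2 g(3,3)=1
t=4: g(4,0)=2 g(4,2)=3 g(4,4)=1
t=5: g(5,1)=5 g(5,3)=4 g(5,5)=1
t=6: g(6,0)=5 g(6,2)=9 g(6,4)=5 g(6,6)=1
t=7: g(7,1)=14 g(7,3)=14 g(7,5)=6 g(7,7)=1
t=8: g(8,0)=14 g(8,2)=28 g(8,4)=20 g(8,6)=7 g(8,8)=1
t=9: g(9,1)=42 g(9,3)=48 g(9,5)=27 g(9,7)=8 g(9,9)=1
t=10: g(10,0)=42 g(10,2)=90 g(10,4)=75 g(10,6)=35 g(10,8)=9 g(10,10)=1
t=11: g(11,1)=132 g(11,3)=165 g(11,5)=110 g(11,7)=44 g(11,9)=10 g(11,11)=1
t=12: g(12,0)=132 g(12,2)=297 g(12,4)=275 g(12,6)=154 g(12,8)=54 g(12,10)=11 g(12,12)=1
t=13: g(13,1)=429 g(13,3)=572 g(13,5)=429 g(13,7)=208 g(13,9)=65 g(13,11)=12 g(13,13)=1
t=14: g(14,0)=429 g(14,2)=1001 g(14,4)=1001 g(14,6)=637 g(14,8)=273 g(14,10)=77 g(14,12)=13 g(14,14)=1
t=15: g(15,1)=1430 g(15,3)=2002 g(15,5)=1638 g(15,7)=910 g(15,9)=350 g(15,11)=90 g(15,13)=14 g(15,15)=1
t=16: g(16,0)=1430 g(16,2)=3432 g(16,4)=3640 g(16,6)=2548 g(16,8)=1260 g(16,10)=440 g(16,12)=104 g(16,14)=15 g(16,16)=1
t=17: g(17,1)=4862 g(17,3)=7072 g(17,5)=6188 g(17,7)=3808 g(17,9)=1700 g(17,11)=544 g(17,13)=119 g(17,15)=16 g(17,17)=1
t=18: g(18,0)=4862 g(18,2)=11934 g(18,4)=13260 g(18,6)=9996 g(18,8)=5508 g(18,10)=2244 g(18,12)=663 g(18,14)=135 g(18,16)=17 g(18,18)=1
t=19: g(19,1)=16796 g(19,3)=25194 g(19,5)=23256 g(19,7)=15504 g(19,9)=7752 g(19,11)=2907 g(19,13)=798 g(19,15)=152 g(19,17)=18 g(19,19)=1
t=20: g(20,0)=16796 g(20,2)=41990 g(20,4)=48450 g(20,6)=38760 g(20,8)=23256 g(20,10)=10659 g(20,12)=3705 g(20,14)=950 g(20,16)=170 g(20,18)=19 g(20,20)=1
t=21: g(21,1)=58786 g(21,3)=90440 g(21,5)=87210 g(21,7)=62016 g(21,9)=33915 g(21,11)=14364 g(21,13)=4655 g(21,15)=1120 g(21,17)=189 g(21,19)=20 g(21,21)=1
t=22: g(22,0)=58786 g(22,2)=149226 g(22,4)=177650 g(22,6)=149226 g(22,8)=95931 g(22,10)=48279 g(22,12)=19019 g(22,14)=5775 g(22,16)=1309 g(22,18)=209 g(22,20)=21 g(22,22)=1
t=23: g(23,1)=208012 g(23,3)=326876 g(23,5)=326876 g(23,7)=245157 g(23,9)=144210 g(23,11)=67298 g(23,13)=24794 g(23,15)=7084 g(23,17)=1518 g(23,19)=230 g(23,21)=22 g(23,23)=1
t=24: g(24,0)=208012 g(24,2)=534888 g(24,4)=653752 g(24,6)=572033 g(24,8)=389367 g(24,10)=211508 g(24,12)=92092 g(24,14)=31878 g(24,16)=8602 g(24,18)=1748 g(24,20)=252 g(24,22)=23 g(24,24)=1
t=25: g(25,1)=742900 g(25,3)=1188640 g(25,5)=1225785 g(25,7)=961400 g(25,9)=600875 g(25,11)=303600 g(25,13)=123970 g(25,15)=40480 g(25,17)=10350 g(25,19)=2000 g(25,21)=275 g(25,23)=24 g(25,25)=1
t=26: g(26,0)=742900 g(26,2)=1931540 g(26,4)=2414425 g(26,6)=2187185 g(26,8)=1562275 g(26,10)=904475 g(26,12)=427570 g(26,14)=164450 g(26,16)=50830 g(26,18)=12350 g(26,20)=2275 g(26,22)=299 g(26,24)=25 g(26,26)=1
Paths never hitting -1: Σ_s g(26,s) = 10400600
Paths hitting -1: 2^26 - 10400600 = 56708264
P = 56708264/67108864 = 7088533/8388608

Answer: 7088533/8388608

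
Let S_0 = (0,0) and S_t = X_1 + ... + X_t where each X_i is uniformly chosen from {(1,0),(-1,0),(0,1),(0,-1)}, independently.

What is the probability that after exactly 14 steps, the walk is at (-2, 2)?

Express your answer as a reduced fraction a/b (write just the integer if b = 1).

Answer: 429429/16777216

Derivation:
Let h be the number of horizontal steps (so 14-h are vertical). To end at (-2,2) need (h-2)/2 right-steps and ((14-h)+2)/2 up-steps.
Sum over h with 2 ≤ h ≤ 12, h ≡ 0 (mod 2), 14-h ≡ 0 (mod 2):
h=2: C(14,2)·C(2,0)·C(12,7) = 91·1·792 = 72072
h=4: C(14,4)·C(4,1)·C(10,6) = 1001·4·210 = 840840
h=6: C(14,6)·C(6,2)·C(8,5) = 3003·15·56 = 2522520
h=8: C(14,8)·C(8,3)·C(6,4) = 3003·56·15 = 2522520
h=10: C(14,10)·C(10,4)·C(4,3) = 1001·210·4 = 840840
h=12: C(14,12)·C(12,5)·C(2,2) = 91·792·1 = 72072
Total favorable: 6870864
Total paths: 4^14 = 268435456
P = 6870864/268435456 = 429429/16777216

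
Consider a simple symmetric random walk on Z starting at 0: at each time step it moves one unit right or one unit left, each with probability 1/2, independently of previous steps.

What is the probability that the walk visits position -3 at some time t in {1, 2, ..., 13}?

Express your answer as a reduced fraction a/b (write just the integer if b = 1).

Count via complement. Let g(t,s) = #length-t paths at position s with S_1..S_t all ≠ -3.
g(t,s) = g(t-1,s-1) + g(t-1,s+1) for s ≠ -3; g(t,-3) = 0.
t=0: g(0,0)=1
t=1: g(1,-1)=1 g(1,1)=1
t=2: g(2,-2)=1 g(2,0)=2 g(2,2)=1
t=3: g(3,-1)=3 g(3,1)=3 g(3,3)=1
t=4: g(4,-2)=3 g(4,0)=6 g(4,2)=4 g(4,4)=1
t=5: g(5,-1)=9 g(5,1)=10 g(5,3)=5 g(5,5)=1
t=6: g(6,-2)=9 g(6,0)=19 g(6,2)=15 g(6,4)=6 g(6,6)=1
t=7: g(7,-1)=28 g(7,1)=34 g(7,3)=21 g(7,5)=7 g(7,7)=1
t=8: g(8,-2)=28 g(8,0)=62 g(8,2)=55 g(8,4)=28 g(8,6)=8 g(8,8)=1
t=9: g(9,-1)=90 g(9,1)=117 g(9,3)=83 g(9,5)=36 g(9,7)=9 g(9,9)=1
t=10: g(10,-2)=90 g(10,0)=207 g(10,2)=200 g(10,4)=119 g(10,6)=45 g(10,8)=10 g(10,10)=1
t=11: g(11,-1)=297 g(11,1)=407 g(11,3)=319 g(11,5)=164 g(11,7)=55 g(11,9)=11 g(11,11)=1
t=12: g(12,-2)=297 g(12,0)=704 g(12,2)=726 g(12,4)=483 g(12,6)=219 g(12,8)=66 g(12,10)=12 g(12,12)=1
t=13: g(13,-1)=1001 g(13,1)=1430 g(13,3)=1209 g(13,5)=702 g(13,7)=285 g(13,9)=78 g(13,11)=13 g(13,13)=1
Paths never hitting -3: Σ_s g(13,s) = 4719
Paths hitting -3: 2^13 - 4719 = 3473
P = 3473/8192 = 3473/8192

Answer: 3473/8192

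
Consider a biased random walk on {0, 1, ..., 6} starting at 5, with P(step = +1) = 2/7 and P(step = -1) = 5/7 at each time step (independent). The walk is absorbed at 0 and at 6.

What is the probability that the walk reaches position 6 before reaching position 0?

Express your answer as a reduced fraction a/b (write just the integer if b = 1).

Answer: 2062/5187

Derivation:
Biased walk: p = 2/7, q = 5/7, r = q/p = 5/2
Gambler's ruin: P(hit 6 before 0 | start at 5) = (1 - r^a)/(1 - r^N)
r^5 = 3125/32; r^6 = 15625/64
P = (1 - 3125/32) / (1 - 15625/64) = -3093/32 / -15561/64 = 2062/5187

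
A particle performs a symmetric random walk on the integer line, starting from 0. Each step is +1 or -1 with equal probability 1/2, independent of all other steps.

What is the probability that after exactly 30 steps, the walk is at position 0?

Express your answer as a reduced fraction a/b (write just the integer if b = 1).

To return to 0 after 30 steps: need exactly 15 steps of +1 and 15 of -1.
Favorable paths: C(30,15) = 155117520
Total paths: 2^30 = 1073741824
P = 155117520/1073741824 = 9694845/67108864

Answer: 9694845/67108864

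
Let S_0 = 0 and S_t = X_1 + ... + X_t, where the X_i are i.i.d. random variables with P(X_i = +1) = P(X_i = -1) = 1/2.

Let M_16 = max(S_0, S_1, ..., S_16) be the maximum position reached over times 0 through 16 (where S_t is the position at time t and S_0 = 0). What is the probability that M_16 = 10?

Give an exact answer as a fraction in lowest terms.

Answer: 35/4096

Derivation:
Let M_16 = max(S_0,...,S_16). Use the reflection principle: for j ≥ 1, #{paths with M_16 ≥ j} = #{S_16 ≥ j} + #{S_16 ≥ j+1}.
By reflection, #{M_16 ≥ 10} = #{S_16 ≥ 10} + #{S_16 ≥ 11} = 697 + 137 = 834.
#{M_16 ≥ 11} = #{S_16 ≥ 11} + #{S_16 ≥ 12} = 137 + 137 = 274.
#{M_16 = 10} = 834 - 274 = 560.
P(M_16 = 10) = 560/65536 = 35/4096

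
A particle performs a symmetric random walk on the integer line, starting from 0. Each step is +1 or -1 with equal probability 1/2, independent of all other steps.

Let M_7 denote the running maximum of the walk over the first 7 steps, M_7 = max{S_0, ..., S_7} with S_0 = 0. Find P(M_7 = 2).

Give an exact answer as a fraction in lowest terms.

Let M_7 = max(S_0,...,S_7). Use the reflection principle: for j ≥ 1, #{paths with M_7 ≥ j} = #{S_7 ≥ j} + #{S_7 ≥ j+1}.
By reflection, #{M_7 ≥ 2} = #{S_7 ≥ 2} + #{S_7 ≥ 3} = 29 + 29 = 58.
#{M_7 ≥ 3} = #{S_7 ≥ 3} + #{S_7 ≥ 4} = 29 + 8 = 37.
#{M_7 = 2} = 58 - 37 = 21.
P(M_7 = 2) = 21/128 = 21/128

Answer: 21/128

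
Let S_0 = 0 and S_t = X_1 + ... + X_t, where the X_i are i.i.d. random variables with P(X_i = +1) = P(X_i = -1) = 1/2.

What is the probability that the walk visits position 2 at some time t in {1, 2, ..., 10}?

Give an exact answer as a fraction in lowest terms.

Answer: 281/512

Derivation:
Count via complement. Let g(t,s) = #length-t paths at position s with S_1..S_t all ≠ 2.
g(t,s) = g(t-1,s-1) + g(t-1,s+1) for s ≠ 2; g(t,2) = 0.
t=0: g(0,0)=1
t=1: g(1,-1)=1 g(1,1)=1
t=2: g(2,-2)=1 g(2,0)=2
t=3: g(3,-3)=1 g(3,-1)=3 g(3,1)=2
t=4: g(4,-4)=1 g(4,-2)=4 g(4,0)=5
t=5: g(5,-5)=1 g(5,-3)=5 g(5,-1)=9 g(5,1)=5
t=6: g(6,-6)=1 g(6,-4)=6 g(6,-2)=14 g(6,0)=14
t=7: g(7,-7)=1 g(7,-5)=7 g(7,-3)=20 g(7,-1)=28 g(7,1)=14
t=8: g(8,-8)=1 g(8,-6)=8 g(8,-4)=27 g(8,-2)=48 g(8,0)=42
t=9: g(9,-9)=1 g(9,-7)=9 g(9,-5)=35 g(9,-3)=75 g(9,-1)=90 g(9,1)=42
t=10: g(10,-10)=1 g(10,-8)=10 g(10,-6)=44 g(10,-4)=110 g(10,-2)=165 g(10,0)=132
Paths never hitting 2: Σ_s g(10,s) = 462
Paths hitting 2: 2^10 - 462 = 562
P = 562/1024 = 281/512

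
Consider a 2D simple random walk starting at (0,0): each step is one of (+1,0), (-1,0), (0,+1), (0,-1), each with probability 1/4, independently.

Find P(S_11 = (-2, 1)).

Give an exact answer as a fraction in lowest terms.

Let h be the number of horizontal steps (so 11-h are vertical). To end at (-2,1) need (h-2)/2 right-steps and ((11-h)+1)/2 up-steps.
Sum over h with 2 ≤ h ≤ 10, h ≡ 0 (mod 2), 11-h ≡ 1 (mod 2):
h=2: C(11,2)·C(2,0)·C(9,5) = 55·1·126 = 6930
h=4: C(11,4)·C(4,1)·C(7,4) = 330·4·35 = 46200
h=6: C(11,6)·C(6,2)·C(5,3) = 462·15·10 = 69300
h=8: C(11,8)·C(8,3)·C(3,2) = 165·56·3 = 27720
h=10: C(11,10)·C(10,4)·C(1,1) = 11·210·1 = 2310
Total favorable: 152460
Total paths: 4^11 = 4194304
P = 152460/4194304 = 38115/1048576

Answer: 38115/1048576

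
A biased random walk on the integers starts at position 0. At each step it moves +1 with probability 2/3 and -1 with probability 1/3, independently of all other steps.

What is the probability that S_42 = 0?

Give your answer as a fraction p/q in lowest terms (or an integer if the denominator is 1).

Answer: 376269525965864960/36472996377170786403

Derivation:
To be at 0 after 42 steps: need exactly 21 steps of +1 and 21 of -1.
Number of such sequences: C(42,21) = 538257874440
Each has probability (2/3)^21 · (1/3)^21 = 2097152/109418989131512359209
P = 538257874440 · 2097152/109418989131512359209 = 376269525965864960/36472996377170786403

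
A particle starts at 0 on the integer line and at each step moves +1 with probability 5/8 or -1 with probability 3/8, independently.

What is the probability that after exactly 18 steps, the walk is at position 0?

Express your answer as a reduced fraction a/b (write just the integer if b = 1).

To be at 0 after 18 steps: need exactly 9 steps of +1 and 9 of -1.
Number of such sequences: C(18,9) = 48620
Each has probability (5/8)^9 · (3/8)^9 = 38443359375/18014398509481984
P = 48620 · 38443359375/18014398509481984 = 467279033203125/4503599627370496

Answer: 467279033203125/4503599627370496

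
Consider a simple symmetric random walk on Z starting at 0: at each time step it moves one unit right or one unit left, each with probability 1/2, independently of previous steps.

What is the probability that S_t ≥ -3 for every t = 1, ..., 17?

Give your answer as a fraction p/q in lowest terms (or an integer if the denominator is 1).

Answer: 21879/32768

Derivation:
Let f(t,s) = #length-t paths at position s with S_1..S_t all ≥ -3.
f(t,s) = f(t-1,s-1) + f(t-1,s+1) for s ≥ -3; f(t,s) = 0 for s < -3.
t=0: f(0,0)=1
t=1: f(1,-1)=1 f(1,1)=1
t=2: f(2,-2)=1 f(2,0)=2 f(2,2)=1
t=3: f(3,-3)=1 f(3,-1)=3 f(3,1)=3 f(3,3)=1
t=4: f(4,-2)=4 f(4,0)=6 f(4,2)=4 f(4,4)=1
t=5: f(5,-3)=4 f(5,-1)=10 f(5,1)=10 f(5,3)=5 f(5,5)=1
t=6: f(6,-2)=14 f(6,0)=20 f(6,2)=15 f(6,4)=6 f(6,6)=1
t=7: f(7,-3)=14 f(7,-1)=34 f(7,1)=35 f(7,3)=21 f(7,5)=7 f(7,7)=1
t=8: f(8,-2)=48 f(8,0)=69 f(8,2)=56 f(8,4)=28 f(8,6)=8 f(8,8)=1
t=9: f(9,-3)=48 f(9,-1)=117 f(9,1)=125 f(9,3)=84 f(9,5)=36 f(9,7)=9 f(9,9)=1
t=10: f(10,-2)=165 f(10,0)=242 f(10,2)=209 f(10,4)=120 f(10,6)=45 f(10,8)=10 f(10,10)=1
t=11: f(11,-3)=165 f(11,-1)=407 f(11,1)=451 f(11,3)=329 f(11,5)=165 f(11,7)=55 f(11,9)=11 f(11,11)=1
t=12: f(12,-2)=572 f(12,0)=858 f(12,2)=780 f(12,4)=494 f(12,6)=220 f(12,8)=66 f(12,10)=12 f(12,12)=1
t=13: f(13,-3)=572 f(13,-1)=1430 f(13,1)=1638 f(13,3)=1274 f(13,5)=714 f(13,7)=286 f(13,9)=78 f(13,11)=13 f(13,13)=1
t=14: f(14,-2)=2002 f(14,0)=3068 f(14,2)=2912 f(14,4)=1988 f(14,6)=1000 f(14,8)=364 f(14,10)=91 f(14,12)=14 f(14,14)=1
t=15: f(15,-3)=2002 f(15,-1)=5070 f(15,1)=5980 f(15,3)=4900 f(15,5)=2988 f(15,7)=1364 f(15,9)=455 f(15,11)=105 f(15,13)=15 f(15,15)=1
t=16: f(16,-2)=7072 f(16,0)=11050 f(16,2)=10880 f(16,4)=7888 f(16,6)=4352 f(16,8)=1819 f(16,10)=560 f(16,12)=120 f(16,14)=16 f(16,16)=1
t=17: f(17,-3)=7072 f(17,-1)=18122 f(17,1)=21930 f(17,3)=18768 f(17,5)=12240 f(17,7)=6171 f(17,9)=2379 f(17,11)=680 f(17,13)=136 f(17,15)=17 f(17,17)=1
Σ_s f(17,s) = 87516
P = 87516/131072 = 21879/32768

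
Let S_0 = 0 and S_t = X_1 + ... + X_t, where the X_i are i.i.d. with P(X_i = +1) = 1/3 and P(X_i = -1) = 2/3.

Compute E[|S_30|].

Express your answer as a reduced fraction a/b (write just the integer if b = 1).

S_30 takes values m ≡ 0 (mod 2) with |m| ≤ 30; P(S_30=m) = C(30,(30+m)/2) · (1/3)^((30+m)/2) · (2/3)^((30-m)/2).
Distribution: P(S=-30)=1073741824/205891132094649, P(S=-28)=5368709120/68630377364883, P(S=-26)=38923141120/68630377364883, P(S=-24)=544923975680/205891132094649, P(S=-22)=68115496960/7625597484987, P(S=-20)=177100292096/7625597484987, P(S=-18)=1106876825600/22876792454961, P(S=-16)=632501043200/7625597484987, P(S=-14)=909220249600/7625597484987, P(S=-12)=10001422745600/68630377364883, P(S=-10)=3500497960960/22876792454961, P(S=-8)=3182270873600/22876792454961, P(S=-6)=7557893324800/68630377364883, P(S=-4)=581376409600/7625597484987, P(S=-2)=352978534400/7625597484987, P(S=0)=564765655040/22876792454961, P(S=2)=88244633600/7625597484987, P(S=4)=36336025600/7625597484987, P(S=6)=118092083200/68630377364883, P(S=8)=12430745600/22876792454961, P(S=10)=3418455040/22876792454961, P(S=12)=2441753600/68630377364883, P(S=14)=55494400/7625597484987, P(S=16)=9651200/7625597484987, P(S=18)=4222400/22876792454961, P(S=20)=168896/7625597484987, P(S=22)=16240/7625597484987, P(S=24)=32480/205891132094649, P(S=26)=580/68630377364883, P(S=28)=20/68630377364883, P(S=30)=1/205891132094649
E[|S_30|] = Σ_m |m|·P(S_30=m) = 8572735215010/847288609443

Answer: 8572735215010/847288609443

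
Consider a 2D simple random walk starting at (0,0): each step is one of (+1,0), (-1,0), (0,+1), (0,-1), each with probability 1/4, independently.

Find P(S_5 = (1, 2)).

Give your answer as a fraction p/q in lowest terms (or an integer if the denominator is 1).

Let h be the number of horizontal steps (so 5-h are vertical). To end at (1,2) need (h+1)/2 right-steps and ((5-h)+2)/2 up-steps.
Sum over h with 1 ≤ h ≤ 3, h ≡ 1 (mod 2), 5-h ≡ 0 (mod 2):
h=1: C(5,1)·C(1,1)·C(4,3) = 5·1·4 = 20
h=3: C(5,3)·C(3,2)·C(2,2) = 10·3·1 = 30
Total favorable: 50
Total paths: 4^5 = 1024
P = 50/1024 = 25/512

Answer: 25/512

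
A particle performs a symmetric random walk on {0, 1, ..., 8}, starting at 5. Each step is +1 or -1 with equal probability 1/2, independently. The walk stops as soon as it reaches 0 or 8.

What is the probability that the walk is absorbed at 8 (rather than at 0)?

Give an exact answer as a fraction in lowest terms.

Symmetric walk (p = 1/2): the harmonic-function argument gives P(hit 8 before 0 | start at 5) = a/N.
P = 5/8 = 5/8

Answer: 5/8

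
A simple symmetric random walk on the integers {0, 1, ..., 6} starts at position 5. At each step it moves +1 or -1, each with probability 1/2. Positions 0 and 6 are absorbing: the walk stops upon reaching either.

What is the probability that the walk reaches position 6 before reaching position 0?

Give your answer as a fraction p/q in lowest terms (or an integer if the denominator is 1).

Answer: 5/6

Derivation:
Symmetric walk (p = 1/2): the harmonic-function argument gives P(hit 6 before 0 | start at 5) = a/N.
P = 5/6 = 5/6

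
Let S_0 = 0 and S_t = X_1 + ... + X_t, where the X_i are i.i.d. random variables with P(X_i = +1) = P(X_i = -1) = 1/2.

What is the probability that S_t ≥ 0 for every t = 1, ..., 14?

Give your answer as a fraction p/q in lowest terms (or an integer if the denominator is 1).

Let f(t,s) = #length-t paths at position s with S_1..S_t all ≥ 0.
f(t,s) = f(t-1,s-1) + f(t-1,s+1) for s ≥ 0; f(t,s) = 0 for s < 0.
t=0: f(0,0)=1
t=1: f(1,1)=1
t=2: f(2,0)=1 f(2,2)=1
t=3: f(3,1)=2 f(3,3)=1
t=4: f(4,0)=2 f(4,2)=3 f(4,4)=1
t=5: f(5,1)=5 f(5,3)=4 f(5,5)=1
t=6: f(6,0)=5 f(6,2)=9 f(6,4)=5 f(6,6)=1
t=7: f(7,1)=14 f(7,3)=14 f(7,5)=6 f(7,7)=1
t=8: f(8,0)=14 f(8,2)=28 f(8,4)=20 f(8,6)=7 f(8,8)=1
t=9: f(9,1)=42 f(9,3)=48 f(9,5)=27 f(9,7)=8 f(9,9)=1
t=10: f(10,0)=42 f(10,2)=90 f(10,4)=75 f(10,6)=35 f(10,8)=9 f(10,10)=1
t=11: f(11,1)=132 f(11,3)=165 f(11,5)=110 f(11,7)=44 f(11,9)=10 f(11,11)=1
t=12: f(12,0)=132 f(12,2)=297 f(12,4)=275 f(12,6)=154 f(12,8)=54 f(12,10)=11 f(12,12)=1
t=13: f(13,1)=429 f(13,3)=572 f(13,5)=429 f(13,7)=208 f(13,9)=65 f(13,11)=12 f(13,13)=1
t=14: f(14,0)=429 f(14,2)=1001 f(14,4)=1001 f(14,6)=637 f(14,8)=273 f(14,10)=77 f(14,12)=13 f(14,14)=1
Σ_s f(14,s) = 3432
P = 3432/16384 = 429/2048

Answer: 429/2048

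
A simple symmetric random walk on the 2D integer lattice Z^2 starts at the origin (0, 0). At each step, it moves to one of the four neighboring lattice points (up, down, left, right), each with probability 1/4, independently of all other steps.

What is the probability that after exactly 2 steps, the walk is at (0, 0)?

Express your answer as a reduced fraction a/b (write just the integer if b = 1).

Answer: 1/4

Derivation:
Let h be the number of horizontal steps (so 2-h are vertical). To end at (0,0) need (h+0)/2 right-steps and ((2-h)+0)/2 up-steps.
Sum over h with 0 ≤ h ≤ 2, h ≡ 0 (mod 2), 2-h ≡ 0 (mod 2):
h=0: C(2,0)·C(0,0)·C(2,1) = 1·1·2 = 2
h=2: C(2,2)·C(2,1)·C(0,0) = 1·2·1 = 2
Total favorable: 4
Total paths: 4^2 = 16
P = 4/16 = 1/4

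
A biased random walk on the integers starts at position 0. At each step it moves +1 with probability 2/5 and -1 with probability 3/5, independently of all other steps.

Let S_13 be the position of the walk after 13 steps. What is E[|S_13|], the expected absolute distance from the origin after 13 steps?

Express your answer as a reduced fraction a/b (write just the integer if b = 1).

S_13 takes values m ≡ 1 (mod 2) with |m| ≤ 13; P(S_13=m) = C(13,(13+m)/2) · (2/5)^((13+m)/2) · (3/5)^((13-m)/2).
Distribution: P(S=-13)=1594323/1220703125, P(S=-11)=13817466/1220703125, P(S=-9)=55269864/1220703125, P(S=-7)=135104112/1220703125, P(S=-5)=45034704/244140625, P(S=-3)=270208224/1220703125, P(S=-1)=240185088/1220703125, P(S=1)=160123392/1220703125, P(S=3)=80061696/1220703125, P(S=5)=5930496/244140625, P(S=7)=7907328/1220703125, P(S=9)=1437696/1220703125, P(S=11)=159744/1220703125, P(S=13)=8192/1220703125
E[|S_13|] = Σ_m |m|·P(S_13=m) = 882255673/244140625

Answer: 882255673/244140625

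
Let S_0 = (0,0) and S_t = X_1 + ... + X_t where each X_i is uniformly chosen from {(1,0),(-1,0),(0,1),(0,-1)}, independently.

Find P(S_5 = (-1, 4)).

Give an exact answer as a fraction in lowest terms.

Answer: 5/1024

Derivation:
Let h be the number of horizontal steps (so 5-h are vertical). To end at (-1,4) need (h-1)/2 right-steps and ((5-h)+4)/2 up-steps.
Sum over h with 1 ≤ h ≤ 1, h ≡ 1 (mod 2), 5-h ≡ 0 (mod 2):
h=1: C(5,1)·C(1,0)·C(4,4) = 5·1·1 = 5
Total favorable: 5
Total paths: 4^5 = 1024
P = 5/1024 = 5/1024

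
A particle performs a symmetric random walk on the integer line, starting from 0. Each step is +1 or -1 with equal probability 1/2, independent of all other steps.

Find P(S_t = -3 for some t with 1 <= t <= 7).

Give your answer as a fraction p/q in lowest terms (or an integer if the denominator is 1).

Answer: 37/128

Derivation:
Count via complement. Let g(t,s) = #length-t paths at position s with S_1..S_t all ≠ -3.
g(t,s) = g(t-1,s-1) + g(t-1,s+1) for s ≠ -3; g(t,-3) = 0.
t=0: g(0,0)=1
t=1: g(1,-1)=1 g(1,1)=1
t=2: g(2,-2)=1 g(2,0)=2 g(2,2)=1
t=3: g(3,-1)=3 g(3,1)=3 g(3,3)=1
t=4: g(4,-2)=3 g(4,0)=6 g(4,2)=4 g(4,4)=1
t=5: g(5,-1)=9 g(5,1)=10 g(5,3)=5 g(5,5)=1
t=6: g(6,-2)=9 g(6,0)=19 g(6,2)=15 g(6,4)=6 g(6,6)=1
t=7: g(7,-1)=28 g(7,1)=34 g(7,3)=21 g(7,5)=7 g(7,7)=1
Paths never hitting -3: Σ_s g(7,s) = 91
Paths hitting -3: 2^7 - 91 = 37
P = 37/128 = 37/128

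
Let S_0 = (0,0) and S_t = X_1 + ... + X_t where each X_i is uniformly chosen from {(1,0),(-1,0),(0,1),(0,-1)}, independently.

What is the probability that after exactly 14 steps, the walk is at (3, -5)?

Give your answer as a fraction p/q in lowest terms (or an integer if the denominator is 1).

Let h be the number of horizontal steps (so 14-h are vertical). To end at (3,-5) need (h+3)/2 right-steps and ((14-h)-5)/2 up-steps.
Sum over h with 3 ≤ h ≤ 9, h ≡ 1 (mod 2), 14-h ≡ 1 (mod 2):
h=3: C(14,3)·C(3,3)·C(11,3) = 364·1·165 = 60060
h=5: C(14,5)·C(5,4)·C(9,2) = 2002·5·36 = 360360
h=7: C(14,7)·C(7,5)·C(7,1) = 3432·21·7 = 504504
h=9: C(14,9)·C(9,6)·C(5,0) = 2002·84·1 = 168168
Total favorable: 1093092
Total paths: 4^14 = 268435456
P = 1093092/268435456 = 273273/67108864

Answer: 273273/67108864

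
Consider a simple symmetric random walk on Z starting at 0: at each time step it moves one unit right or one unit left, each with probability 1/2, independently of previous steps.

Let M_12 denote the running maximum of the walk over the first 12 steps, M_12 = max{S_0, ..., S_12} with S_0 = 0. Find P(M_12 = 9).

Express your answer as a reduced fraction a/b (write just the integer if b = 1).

Answer: 3/1024

Derivation:
Let M_12 = max(S_0,...,S_12). Use the reflection principle: for j ≥ 1, #{paths with M_12 ≥ j} = #{S_12 ≥ j} + #{S_12 ≥ j+1}.
By reflection, #{M_12 ≥ 9} = #{S_12 ≥ 9} + #{S_12 ≥ 10} = 13 + 13 = 26.
#{M_12 ≥ 10} = #{S_12 ≥ 10} + #{S_12 ≥ 11} = 13 + 1 = 14.
#{M_12 = 9} = 26 - 14 = 12.
P(M_12 = 9) = 12/4096 = 3/1024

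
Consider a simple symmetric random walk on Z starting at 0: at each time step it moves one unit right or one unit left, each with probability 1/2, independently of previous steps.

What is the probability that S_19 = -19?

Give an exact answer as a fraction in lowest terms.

To reach position -19 after 19 steps: need 0 steps of +1 and 19 of -1.
Favorable paths: C(19,0) = 1
Total paths: 2^19 = 524288
P = 1/524288 = 1/524288

Answer: 1/524288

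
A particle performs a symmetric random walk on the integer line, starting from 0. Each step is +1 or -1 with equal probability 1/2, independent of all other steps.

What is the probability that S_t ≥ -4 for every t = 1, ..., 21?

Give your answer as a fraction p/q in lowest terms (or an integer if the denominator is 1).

Let f(t,s) = #length-t paths at position s with S_1..S_t all ≥ -4.
f(t,s) = f(t-1,s-1) + f(t-1,s+1) for s ≥ -4; f(t,s) = 0 for s < -4.
t=0: f(0,0)=1
t=1: f(1,-1)=1 f(1,1)=1
t=2: f(2,-2)=1 f(2,0)=2 f(2,2)=1
t=3: f(3,-3)=1 f(3,-1)=3 f(3,1)=3 f(3,3)=1
t=4: f(4,-4)=1 f(4,-2)=4 f(4,0)=6 f(4,2)=4 f(4,4)=1
t=5: f(5,-3)=5 f(5,-1)=10 f(5,1)=10 f(5,3)=5 f(5,5)=1
t=6: f(6,-4)=5 f(6,-2)=15 f(6,0)=20 f(6,2)=15 f(6,4)=6 f(6,6)=1
t=7: f(7,-3)=20 f(7,-1)=35 f(7,1)=35 f(7,3)=21 f(7,5)=7 f(7,7)=1
t=8: f(8,-4)=20 f(8,-2)=55 f(8,0)=70 f(8,2)=56 f(8,4)=28 f(8,6)=8 f(8,8)=1
t=9: f(9,-3)=75 f(9,-1)=125 f(9,1)=126 f(9,3)=84 f(9,5)=36 f(9,7)=9 f(9,9)=1
t=10: f(10,-4)=75 f(10,-2)=200 f(10,0)=251 f(10,2)=210 f(10,4)=120 f(10,6)=45 f(10,8)=10 f(10,10)=1
t=11: f(11,-3)=275 f(11,-1)=451 f(11,1)=461 f(11,3)=330 f(11,5)=165 f(11,7)=55 f(11,9)=11 f(11,11)=1
t=12: f(12,-4)=275 f(12,-2)=726 f(12,0)=912 f(12,2)=791 f(12,4)=495 f(12,6)=220 f(12,8)=66 f(12,10)=12 f(12,12)=1
t=13: f(13,-3)=1001 f(13,-1)=1638 f(13,1)=1703 f(13,3)=1286 f(13,5)=715 f(13,7)=286 f(13,9)=78 f(13,11)=13 f(13,13)=1
t=14: f(14,-4)=1001 f(14,-2)=2639 f(14,0)=3341 f(14,2)=2989 f(14,4)=2001 f(14,6)=1001 f(14,8)=364 f(14,10)=91 f(14,12)=14 f(14,14)=1
t=15: f(15,-3)=3640 f(15,-1)=5980 f(15,1)=6330 f(15,3)=4990 f(15,5)=3002 f(15,7)=1365 f(15,9)=455 f(15,11)=105 f(15,13)=15 f(15,15)=1
t=16: f(16,-4)=3640 f(16,-2)=9620 f(16,0)=12310 f(16,2)=11320 f(16,4)=7992 f(16,6)=4367 f(16,8)=1820 f(16,10)=560 f(16,12)=120 f(16,14)=16 f(16,16)=1
t=17: f(17,-3)=13260 f(17,-1)=21930 f(17,1)=23630 f(17,3)=19312 f(17,5)=12359 f(17,7)=6187 f(17,9)=2380 f(17,11)=680 f(17,13)=136 f(17,15)=17 f(17,17)=1
t=18: f(18,-4)=13260 f(18,-2)=35190 f(18,0)=45560 f(18,2)=42942 f(18,4)=31671 f(18,6)=18546 f(18,8)=8567 f(18,10)=3060 f(18,12)=816 f(18,14)=153 f(18,16)=18 f(18,18)=1
t=19: f(19,-3)=48450 f(19,-1)=80750 f(19,1)=88502 f(19,3)=74613 f(19,5)=50217 f(19,7)=27113 f(19,9)=11627 f(19,11)=3876 f(19,13)=969 f(19,15)=171 f(19,17)=19 f(19,19)=1
t=20: f(20,-4)=48450 f(20,-2)=129200 f(20,0)=169252 f(20,2)=163115 f(20,4)=124830 f(20,6)=77330 f(20,8)=38740 f(20,10)=15503 f(20,12)=4845 f(20,14)=1140 f(20,16)=190 f(20,18)=20 f(20,20)=1
t=21: f(21,-3)=177650 f(21,-1)=298452 f(21,1)=332367 f(21,3)=287945 f(21,5)=202160 f(21,7)=116070 f(21,9)=54243 f(21,11)=20348 f(21,13)=5985 f(21,15)=1330 f(21,17)=210 f(21,19)=21 f(21,21)=1
Σ_s f(21,s) = 1496782
P = 1496782/2097152 = 748391/1048576

Answer: 748391/1048576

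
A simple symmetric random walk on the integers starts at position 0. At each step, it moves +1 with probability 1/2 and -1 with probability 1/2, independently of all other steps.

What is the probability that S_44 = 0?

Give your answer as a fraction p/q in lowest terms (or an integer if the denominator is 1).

Answer: 263012370465/2199023255552

Derivation:
To return to 0 after 44 steps: need exactly 22 steps of +1 and 22 of -1.
Favorable paths: C(44,22) = 2104098963720
Total paths: 2^44 = 17592186044416
P = 2104098963720/17592186044416 = 263012370465/2199023255552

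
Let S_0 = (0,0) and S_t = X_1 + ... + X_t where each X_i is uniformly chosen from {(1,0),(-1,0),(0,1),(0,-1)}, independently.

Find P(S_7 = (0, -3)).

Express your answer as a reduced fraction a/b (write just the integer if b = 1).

Let h be the number of horizontal steps (so 7-h are vertical). To end at (0,-3) need (h+0)/2 right-steps and ((7-h)-3)/2 up-steps.
Sum over h with 0 ≤ h ≤ 4, h ≡ 0 (mod 2), 7-h ≡ 1 (mod 2):
h=0: C(7,0)·C(0,0)·C(7,2) = 1·1·21 = 21
h=2: C(7,2)·C(2,1)·C(5,1) = 21·2·5 = 210
h=4: C(7,4)·C(4,2)·C(3,0) = 35·6·1 = 210
Total favorable: 441
Total paths: 4^7 = 16384
P = 441/16384 = 441/16384

Answer: 441/16384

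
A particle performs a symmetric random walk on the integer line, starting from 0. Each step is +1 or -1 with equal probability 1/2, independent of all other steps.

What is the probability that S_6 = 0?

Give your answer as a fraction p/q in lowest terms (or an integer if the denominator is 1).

Answer: 5/16

Derivation:
To return to 0 after 6 steps: need exactly 3 steps of +1 and 3 of -1.
Favorable paths: C(6,3) = 20
Total paths: 2^6 = 64
P = 20/64 = 5/16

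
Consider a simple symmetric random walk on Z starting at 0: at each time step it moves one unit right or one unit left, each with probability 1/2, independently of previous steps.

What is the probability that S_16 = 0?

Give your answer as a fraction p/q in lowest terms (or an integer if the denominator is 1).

Answer: 6435/32768

Derivation:
To reach position 0 after 16 steps: need 8 steps of +1 and 8 of -1.
Favorable paths: C(16,8) = 12870
Total paths: 2^16 = 65536
P = 12870/65536 = 6435/32768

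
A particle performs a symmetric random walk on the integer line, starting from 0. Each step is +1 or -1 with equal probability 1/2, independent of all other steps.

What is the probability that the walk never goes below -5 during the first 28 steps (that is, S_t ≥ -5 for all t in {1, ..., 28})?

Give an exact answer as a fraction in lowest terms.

Let f(t,s) = #length-t paths at position s with S_1..S_t all ≥ -5.
f(t,s) = f(t-1,s-1) + f(t-1,s+1) for s ≥ -5; f(t,s) = 0 for s < -5.
t=0: f(0,0)=1
t=1: f(1,-1)=1 f(1,1)=1
t=2: f(2,-2)=1 f(2,0)=2 f(2,2)=1
t=3: f(3,-3)=1 f(3,-1)=3 f(3,1)=3 f(3,3)=1
t=4: f(4,-4)=1 f(4,-2)=4 f(4,0)=6 f(4,2)=4 f(4,4)=1
t=5: f(5,-5)=1 f(5,-3)=5 f(5,-1)=10 f(5,1)=10 f(5,3)=5 f(5,5)=1
t=6: f(6,-4)=6 f(6,-2)=15 f(6,0)=20 f(6,2)=15 f(6,4)=6 f(6,6)=1
t=7: f(7,-5)=6 f(7,-3)=21 f(7,-1)=35 f(7,1)=35 f(7,3)=21 f(7,5)=7 f(7,7)=1
t=8: f(8,-4)=27 f(8,-2)=56 f(8,0)=70 f(8,2)=56 f(8,4)=28 f(8,6)=8 f(8,8)=1
t=9: f(9,-5)=27 f(9,-3)=83 f(9,-1)=126 f(9,1)=126 f(9,3)=84 f(9,5)=36 f(9,7)=9 f(9,9)=1
t=10: f(10,-4)=110 f(10,-2)=209 f(10,0)=252 f(10,2)=210 f(10,4)=120 f(10,6)=45 f(10,8)=10 f(10,10)=1
t=11: f(11,-5)=110 f(11,-3)=319 f(11,-1)=461 f(11,1)=462 f(11,3)=330 f(11,5)=165 f(11,7)=55 f(11,9)=11 f(11,11)=1
t=12: f(12,-4)=429 f(12,-2)=780 f(12,0)=923 f(12,2)=792 f(12,4)=495 f(12,6)=220 f(12,8)=66 f(12,10)=12 f(12,12)=1
t=13: f(13,-5)=429 f(13,-3)=1209 f(13,-1)=1703 f(13,1)=1715 f(13,3)=1287 f(13,5)=715 f(13,7)=286 f(13,9)=78 f(13,11)=13 f(13,13)=1
t=14: f(14,-4)=1638 f(14,-2)=2912 f(14,0)=3418 f(14,2)=3002 f(14,4)=2002 f(14,6)=1001 f(14,8)=364 f(14,10)=91 f(14,12)=14 f(14,14)=1
t=15: f(15,-5)=1638 f(15,-3)=4550 f(15,-1)=6330 f(15,1)=6420 f(15,3)=5004 f(15,5)=3003 f(15,7)=1365 f(15,9)=455 f(15,11)=105 f(15,13)=15 f(15,15)=1
t=16: f(16,-4)=6188 f(16,-2)=10880 f(16,0)=12750 f(16,2)=11424 f(16,4)=8007 f(16,6)=4368 f(16,8)=1820 f(16,10)=560 f(16,12)=120 f(16,14)=16 f(16,16)=1
t=17: f(17,-5)=6188 f(17,-3)=17068 f(17,-1)=23630 f(17,1)=24174 f(17,3)=19431 f(17,5)=12375 f(17,7)=6188 f(17,9)=2380 f(17,11)=680 f(17,13)=136 f(17,15)=17 f(17,17)=1
t=18: f(18,-4)=23256 f(18,-2)=40698 f(18,0)=47804 f(18,2)=43605 f(18,4)=31806 f(18,6)=18563 f(18,8)=8568 f(18,10)=3060 f(18,12)=816 f(18,14)=153 f(18,16)=18 f(18,18)=1
t=19: f(19,-5)=23256 f(19,-3)=63954 f(19,-1)=88502 f(19,1)=91409 f(19,3)=75411 f(19,5)=50369 f(19,7)=27131 f(19,9)=11628 f(19,11)=3876 f(19,13)=969 f(19,15)=171 f(19,17)=19 f(19,19)=1
t=20: f(20,-4)=87210 f(20,-2)=152456 f(20,0)=179911 f(20,2)=166820 f(20,4)=125780 f(20,6)=77500 f(20,8)=38759 f(20,10)=15504 f(20,12)=4845 f(20,14)=1140 f(20,16)=190 f(20,18)=20 f(20,20)=1
t=21: f(21,-5)=87210 f(21,-3)=239666 f(21,-1)=332367 f(21,1)=346731 f(21,3)=292600 f(21,5)=203280 f(21,7)=116259 f(21,9)=54263 f(21,11)=20349 f(21,13)=5985 f(21,15)=1330 f(21,17)=210 f(21,19)=21 f(21,21)=1
t=22: f(22,-4)=326876 f(22,-2)=572033 f(22,0)=679098 f(22,2)=639331 f(22,4)=495880 f(22,6)=319539 f(22,8)=170522 f(22,10)=74612 f(22,12)=26334 f(22,14)=7315 f(22,16)=1540 f(22,18)=231 f(22,20)=22 f(22,22)=1
t=23: f(23,-5)=326876 f(23,-3)=898909 f(23,-1)=1251131 f(23,1)=1318429 f(23,3)=1135211 f(23,5)=815419 f(23,7)=490061 f(23,9)=245134 f(23,11)=100946 f(23,13)=33649 f(23,15)=8855 f(23,17)=1771 f(23,19)=253 f(23,21)=23 f(23,23)=1
t=24: f(24,-4)=1225785 f(24,-2)=2150040 f(24,0)=2569560 f(24,2)=2453640 f(24,4)=1950630 f(24,6)=1305480 f(24,8)=735195 f(24,10)=346080 f(24,12)=134595 f(24,14)=42504 f(24,16)=10626 f(24,18)=2024 f(24,20)=276 f(24,22)=24 f(24,24)=1
t=25: f(25,-5)=1225785 f(25,-3)=3375825 f(25,-1)=4719600 f(25,1)=5023200 f(25,3)=4404270 f(25,5)=3256110 f(25,7)=2040675 f(25,9)=1081275 f(25,11)=480675 f(25,13)=177099 f(25,15)=53130 f(25,17)=12650 f(25,19)=2300 f(25,21)=300 f(25,23)=25 f(25,25)=1
t=26: f(26,-4)=4601610 f(26,-2)=8095425 f(26,0)=9742800 f(26,2)=9427470 f(26,4)=7660380 f(26,6)=5296785 f(26,8)=3121950 f(26,10)=1561950 f(26,12)=657774 f(26,14)=230229 f(26,16)=65780 f(26,18)=14950 f(26,20)=2600 f(26,22)=325 f(26,24)=26 f(26,26)=1
t=27: f(27,-5)=4601610 f(27,-3)=12697035 f(27,-1)=17838225 f(27,1)=19170270 f(27,3)=17087850 f(27,5)=12957165 f(27,7)=8418735 f(27,9)=4683900 f(27,11)=2219724 f(27,13)=888003 f(27,15)=296009 f(27,17)=80730 f(27,19)=17550 f(27,21)=2925 f(27,23)=351 f(27,25)=27 f(27,27)=1
t=28: f(28,-4)=17298645 f(28,-2)=30535260 f(28,0)=37008495 f(28,2)=36258120 f(28,4)=30045015 f(28,6)=21375900 f(28,8)=13102635 f(28,10)=6903624 f(28,12)=3107727 f(28,14)=1184012 f(28,16)=376739 f(28,18)=98280 f(28,20)=20475 f(28,22)=3276 f(28,24)=378 f(28,26)=28 f(28,28)=1
Σ_s f(28,s) = 197318610
P = 197318610/268435456 = 98659305/134217728

Answer: 98659305/134217728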